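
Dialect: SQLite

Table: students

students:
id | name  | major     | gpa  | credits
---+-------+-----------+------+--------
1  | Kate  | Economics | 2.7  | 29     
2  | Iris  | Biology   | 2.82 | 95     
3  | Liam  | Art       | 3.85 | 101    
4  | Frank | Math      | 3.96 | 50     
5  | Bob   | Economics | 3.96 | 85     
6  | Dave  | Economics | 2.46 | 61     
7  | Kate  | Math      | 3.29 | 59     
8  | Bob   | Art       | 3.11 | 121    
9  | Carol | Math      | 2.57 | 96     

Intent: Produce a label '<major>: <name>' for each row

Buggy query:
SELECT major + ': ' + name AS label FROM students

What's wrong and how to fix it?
Bug: SQLite uses || for string concatenation; + coerces text to numbers (yielding 0)

Fix: Replace + with || to concatenate text

Corrected query:
SELECT major || ': ' || name AS label FROM students

Result:
label          
---------------
Economics: Kate
Biology: Iris  
Art: Liam      
Math: Frank    
Economics: Bob 
Economics: Dave
Math: Kate     
Art: Bob       
Math: Carol    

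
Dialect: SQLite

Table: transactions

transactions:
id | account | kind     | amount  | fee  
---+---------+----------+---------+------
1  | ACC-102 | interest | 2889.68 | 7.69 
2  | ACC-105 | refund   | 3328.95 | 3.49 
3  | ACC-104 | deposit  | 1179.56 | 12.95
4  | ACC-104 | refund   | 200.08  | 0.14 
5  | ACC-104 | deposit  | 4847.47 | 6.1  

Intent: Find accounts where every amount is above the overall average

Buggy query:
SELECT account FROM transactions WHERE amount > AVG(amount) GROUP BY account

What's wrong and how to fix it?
Bug: WHERE evaluates per row before aggregation, so AVG() is unavailable

Fix: Compute the overall average in a scalar subquery and compare each group's MIN against it in HAVING

Corrected query:
SELECT account FROM transactions GROUP BY account HAVING MIN(amount) > (SELECT AVG(amount) FROM transactions)

Result:
account
-------
ACC-102
ACC-105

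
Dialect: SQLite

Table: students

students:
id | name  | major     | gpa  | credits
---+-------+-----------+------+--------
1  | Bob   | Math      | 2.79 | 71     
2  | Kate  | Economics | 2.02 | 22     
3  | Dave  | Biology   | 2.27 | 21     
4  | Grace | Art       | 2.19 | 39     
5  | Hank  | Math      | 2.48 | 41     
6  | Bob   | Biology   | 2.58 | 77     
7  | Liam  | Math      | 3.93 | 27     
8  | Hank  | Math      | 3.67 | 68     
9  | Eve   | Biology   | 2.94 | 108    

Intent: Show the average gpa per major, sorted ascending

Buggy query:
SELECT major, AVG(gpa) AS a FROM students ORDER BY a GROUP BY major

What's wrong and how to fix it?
Bug: ORDER BY appears before GROUP BY; SQL clause order requires GROUP BY first

Fix: Move ORDER BY to the end, after GROUP BY

Corrected query:
SELECT major, AVG(gpa) AS a FROM students GROUP BY major ORDER BY a

Result:
major     | a       
----------+---------
Economics | 2.02    
Art       | 2.19    
Biology   | 2.596667
Math      | 3.2175  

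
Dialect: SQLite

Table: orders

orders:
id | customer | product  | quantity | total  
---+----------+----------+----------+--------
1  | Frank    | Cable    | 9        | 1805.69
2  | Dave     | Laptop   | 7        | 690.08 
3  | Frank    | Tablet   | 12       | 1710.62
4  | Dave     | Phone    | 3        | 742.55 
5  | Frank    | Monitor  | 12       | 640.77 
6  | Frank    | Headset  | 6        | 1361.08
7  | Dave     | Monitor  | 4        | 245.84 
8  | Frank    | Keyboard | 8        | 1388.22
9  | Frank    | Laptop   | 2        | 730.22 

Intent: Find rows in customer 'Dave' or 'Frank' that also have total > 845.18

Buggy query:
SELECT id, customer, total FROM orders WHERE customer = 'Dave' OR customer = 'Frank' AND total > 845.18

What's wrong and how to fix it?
Bug: AND binds tighter than OR, so this parses as customer = 'Dave' OR (customer = 'Frank' AND total > 845.18)

Fix: Group the OR with parentheses (or use IN), then AND the threshold

Corrected query:
SELECT id, customer, total FROM orders WHERE (customer = 'Dave' OR customer = 'Frank') AND total > 845.18

Result:
id | customer | total  
---+----------+--------
1  | Frank    | 1805.69
3  | Frank    | 1710.62
6  | Frank    | 1361.08
8  | Frank    | 1388.22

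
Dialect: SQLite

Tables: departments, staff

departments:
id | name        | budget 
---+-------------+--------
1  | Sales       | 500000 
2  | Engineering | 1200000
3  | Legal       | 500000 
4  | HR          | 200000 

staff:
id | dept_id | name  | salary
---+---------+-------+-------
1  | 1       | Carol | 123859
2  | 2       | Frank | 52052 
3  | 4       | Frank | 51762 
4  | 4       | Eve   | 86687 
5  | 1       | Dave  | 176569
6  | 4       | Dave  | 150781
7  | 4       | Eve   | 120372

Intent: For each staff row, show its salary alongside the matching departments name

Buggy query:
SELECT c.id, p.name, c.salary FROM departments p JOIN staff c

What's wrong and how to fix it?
Bug: Missing join condition: each staff row is matched to all departments rows instead of just its own

Fix: Add ON c.dept_id = p.id to the JOIN

Corrected query:
SELECT c.id, p.name, c.salary FROM departments p JOIN staff c ON c.dept_id = p.id

Result:
id | name        | salary
---+-------------+-------
1  | Sales       | 123859
2  | Engineering | 52052 
3  | HR          | 51762 
4  | HR          | 86687 
5  | Sales       | 176569
6  | HR          | 150781
7  | HR          | 120372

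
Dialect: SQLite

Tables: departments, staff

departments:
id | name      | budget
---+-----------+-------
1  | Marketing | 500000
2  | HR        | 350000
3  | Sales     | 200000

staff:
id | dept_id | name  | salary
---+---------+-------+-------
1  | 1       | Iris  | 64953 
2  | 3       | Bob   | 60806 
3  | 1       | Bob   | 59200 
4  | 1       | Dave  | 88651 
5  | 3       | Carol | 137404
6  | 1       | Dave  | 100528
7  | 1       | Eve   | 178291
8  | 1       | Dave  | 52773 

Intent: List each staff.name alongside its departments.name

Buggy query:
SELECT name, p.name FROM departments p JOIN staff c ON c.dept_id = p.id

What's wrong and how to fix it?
Bug: Both tables have a 'name' column; the unqualified reference is ambiguous

Fix: Prefix ambiguous columns with the table alias

Corrected query:
SELECT c.name, p.name FROM departments p JOIN staff c ON c.dept_id = p.id

Result:
name  | name     
------+----------
Iris  | Marketing
Bob   | Sales    
Bob   | Marketing
Dave  | Marketing
Carol | Sales    
Dave  | Marketing
Eve   | Marketing
Dave  | Marketing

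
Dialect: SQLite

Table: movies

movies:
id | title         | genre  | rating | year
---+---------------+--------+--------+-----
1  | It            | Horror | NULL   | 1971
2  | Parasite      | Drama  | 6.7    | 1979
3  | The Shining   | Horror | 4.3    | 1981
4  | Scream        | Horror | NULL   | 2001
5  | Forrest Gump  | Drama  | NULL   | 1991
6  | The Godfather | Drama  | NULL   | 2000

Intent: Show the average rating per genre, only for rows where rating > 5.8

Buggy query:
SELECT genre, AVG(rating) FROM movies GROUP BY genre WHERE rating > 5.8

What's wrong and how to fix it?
Bug: Row-level WHERE must come before GROUP BY in the clause order

Fix: Place WHERE between FROM and GROUP BY

Corrected query:
SELECT genre, AVG(rating) FROM movies WHERE rating > 5.8 GROUP BY genre

Result:
genre | AVG(rating)
------+------------
Drama | 6.7        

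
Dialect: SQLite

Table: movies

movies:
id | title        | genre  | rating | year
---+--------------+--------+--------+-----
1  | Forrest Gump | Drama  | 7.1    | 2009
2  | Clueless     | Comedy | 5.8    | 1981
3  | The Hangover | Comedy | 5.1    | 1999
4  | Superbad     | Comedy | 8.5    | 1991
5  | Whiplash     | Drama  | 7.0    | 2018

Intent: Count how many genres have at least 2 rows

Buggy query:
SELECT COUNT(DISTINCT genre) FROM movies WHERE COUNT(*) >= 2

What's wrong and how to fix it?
Bug: COUNT(*) cannot appear in WHERE; the per-group count doesn't exist yet

Fix: Group first with HAVING COUNT(*) >= 2, then COUNT the resulting groups

Corrected query:
SELECT COUNT(*) FROM (SELECT genre FROM movies GROUP BY genre HAVING COUNT(*) >= 2)

Result:
COUNT(*)
--------
2       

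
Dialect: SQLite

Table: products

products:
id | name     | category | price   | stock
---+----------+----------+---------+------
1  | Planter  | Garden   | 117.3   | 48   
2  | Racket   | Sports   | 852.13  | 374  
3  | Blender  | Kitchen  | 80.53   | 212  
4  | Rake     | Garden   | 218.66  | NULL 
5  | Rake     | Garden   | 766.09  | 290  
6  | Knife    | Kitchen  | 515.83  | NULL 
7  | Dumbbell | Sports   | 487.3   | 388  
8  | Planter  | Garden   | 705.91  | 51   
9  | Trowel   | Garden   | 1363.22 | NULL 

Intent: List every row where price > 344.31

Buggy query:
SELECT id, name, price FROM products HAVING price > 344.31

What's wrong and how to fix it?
Bug: HAVING filters the output of aggregation, but this query has no GROUP BY and no aggregate functions, so SQLite rejects it (HAVING clause on a non-aggregate query); the condition here is per row

Fix: Use WHERE for row-level filtering

Corrected query:
SELECT id, name, price FROM products WHERE price > 344.31

Result:
id | name     | price  
---+----------+--------
2  | Racket   | 852.13 
5  | Rake     | 766.09 
6  | Knife    | 515.83 
7  | Dumbbell | 487.3  
8  | Planter  | 705.91 
9  | Trowel   | 1363.22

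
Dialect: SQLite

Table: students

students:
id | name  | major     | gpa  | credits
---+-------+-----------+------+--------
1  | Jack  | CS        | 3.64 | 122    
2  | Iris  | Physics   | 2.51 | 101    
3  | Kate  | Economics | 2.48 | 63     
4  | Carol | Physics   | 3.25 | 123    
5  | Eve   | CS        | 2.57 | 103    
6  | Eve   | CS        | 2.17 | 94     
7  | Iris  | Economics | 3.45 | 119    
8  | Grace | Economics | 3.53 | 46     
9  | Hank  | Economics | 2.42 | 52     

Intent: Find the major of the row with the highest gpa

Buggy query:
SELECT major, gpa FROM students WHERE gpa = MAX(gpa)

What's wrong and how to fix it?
Bug: MAX(gpa) is an aggregate and cannot be used directly in WHERE

Fix: Wrap MAX in a scalar subquery so WHERE compares against a single value

Corrected query:
SELECT major, gpa FROM students WHERE gpa = (SELECT MAX(gpa) FROM students)

Result:
major | gpa 
------+-----
CS    | 3.64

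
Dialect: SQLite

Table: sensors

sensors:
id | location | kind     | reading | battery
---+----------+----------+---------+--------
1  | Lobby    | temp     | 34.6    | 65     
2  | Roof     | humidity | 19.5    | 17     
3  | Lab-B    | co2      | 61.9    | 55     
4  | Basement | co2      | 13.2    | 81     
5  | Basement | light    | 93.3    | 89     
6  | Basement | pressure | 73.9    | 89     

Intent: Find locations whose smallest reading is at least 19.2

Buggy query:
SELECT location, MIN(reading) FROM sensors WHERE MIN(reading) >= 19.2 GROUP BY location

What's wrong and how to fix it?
Bug: Aggregates like MIN are computed per group after WHERE runs

Fix: Replace WHERE with HAVING after the GROUP BY

Corrected query:
SELECT location, MIN(reading) FROM sensors GROUP BY location HAVING MIN(reading) >= 19.2

Result:
location | MIN(reading)
---------+-------------
Lab-B    | 61.9        
Lobby    | 34.6        
Roof     | 19.5        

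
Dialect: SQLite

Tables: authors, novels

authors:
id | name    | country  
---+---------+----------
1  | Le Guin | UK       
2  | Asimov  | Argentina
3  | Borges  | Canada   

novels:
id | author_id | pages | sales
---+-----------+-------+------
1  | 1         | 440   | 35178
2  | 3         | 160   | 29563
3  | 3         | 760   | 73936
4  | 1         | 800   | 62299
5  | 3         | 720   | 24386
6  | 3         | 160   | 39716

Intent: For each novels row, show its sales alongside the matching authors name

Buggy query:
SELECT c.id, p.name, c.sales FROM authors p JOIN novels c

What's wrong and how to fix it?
Bug: Missing join condition: each novels row is matched to all authors rows instead of just its own

Fix: Add ON c.author_id = p.id to the JOIN

Corrected query:
SELECT c.id, p.name, c.sales FROM authors p JOIN novels c ON c.author_id = p.id

Result:
id | name    | sales
---+---------+------
1  | Le Guin | 35178
2  | Borges  | 29563
3  | Borges  | 73936
4  | Le Guin | 62299
5  | Borges  | 24386
6  | Borges  | 39716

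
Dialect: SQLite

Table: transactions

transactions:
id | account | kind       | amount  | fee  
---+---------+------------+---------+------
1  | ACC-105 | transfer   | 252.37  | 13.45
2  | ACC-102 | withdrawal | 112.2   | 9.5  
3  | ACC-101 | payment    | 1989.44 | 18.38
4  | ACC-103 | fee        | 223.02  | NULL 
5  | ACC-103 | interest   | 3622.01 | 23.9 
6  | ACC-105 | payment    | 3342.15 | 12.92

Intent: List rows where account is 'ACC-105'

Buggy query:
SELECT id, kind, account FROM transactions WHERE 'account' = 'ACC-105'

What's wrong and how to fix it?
Bug: Single quotes denote string literals in SQL; the column name is being compared as a constant string

Fix: Remove the quotes around the column name (or use double quotes for an identifier)

Corrected query:
SELECT id, kind, account FROM transactions WHERE account = 'ACC-105'

Result:
id | kind     | account
---+----------+--------
1  | transfer | ACC-105
6  | payment  | ACC-105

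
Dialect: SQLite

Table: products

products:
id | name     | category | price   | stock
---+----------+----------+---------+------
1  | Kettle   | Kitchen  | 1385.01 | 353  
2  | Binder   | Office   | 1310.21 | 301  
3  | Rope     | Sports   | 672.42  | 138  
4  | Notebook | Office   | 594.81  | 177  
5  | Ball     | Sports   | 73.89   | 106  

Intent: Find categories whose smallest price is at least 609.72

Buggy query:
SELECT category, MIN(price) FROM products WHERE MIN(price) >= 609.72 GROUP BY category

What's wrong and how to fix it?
Bug: MIN() in WHERE is a misuse of aggregate

Fix: Use HAVING for the per-group MIN condition

Corrected query:
SELECT category, MIN(price) FROM products GROUP BY category HAVING MIN(price) >= 609.72

Result:
category | MIN(price)
---------+-----------
Kitchen  | 1385.01   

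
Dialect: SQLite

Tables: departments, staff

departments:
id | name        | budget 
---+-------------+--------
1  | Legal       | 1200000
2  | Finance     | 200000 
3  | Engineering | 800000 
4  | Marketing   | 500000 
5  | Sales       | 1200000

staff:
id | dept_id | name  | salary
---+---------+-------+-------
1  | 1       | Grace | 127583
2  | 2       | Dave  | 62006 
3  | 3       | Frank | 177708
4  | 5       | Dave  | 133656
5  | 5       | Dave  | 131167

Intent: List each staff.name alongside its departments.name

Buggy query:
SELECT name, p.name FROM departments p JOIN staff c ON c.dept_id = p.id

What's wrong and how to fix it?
Bug: Both tables have a 'name' column; the unqualified reference is ambiguous

Fix: Prefix ambiguous columns with the table alias

Corrected query:
SELECT c.name, p.name FROM departments p JOIN staff c ON c.dept_id = p.id

Result:
name  | name       
------+------------
Grace | Legal      
Dave  | Finance    
Frank | Engineering
Dave  | Sales      
Dave  | Sales      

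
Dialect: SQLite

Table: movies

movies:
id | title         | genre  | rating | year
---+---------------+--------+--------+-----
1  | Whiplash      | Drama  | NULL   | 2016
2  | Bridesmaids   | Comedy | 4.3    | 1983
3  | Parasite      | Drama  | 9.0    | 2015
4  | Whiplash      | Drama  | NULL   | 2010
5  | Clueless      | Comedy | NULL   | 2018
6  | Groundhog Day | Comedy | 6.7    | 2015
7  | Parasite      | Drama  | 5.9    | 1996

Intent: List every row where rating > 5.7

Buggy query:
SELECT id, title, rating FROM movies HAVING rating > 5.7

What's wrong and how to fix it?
Bug: HAVING filters the output of aggregation, but this query has no GROUP BY and no aggregate functions, so SQLite rejects it (HAVING clause on a non-aggregate query); the condition here is per row

Fix: Replace HAVING with WHERE since the condition applies to individual rows

Corrected query:
SELECT id, title, rating FROM movies WHERE rating > 5.7

Result:
id | title         | rating
---+---------------+-------
3  | Parasite      | 9     
6  | Groundhog Day | 6.7   
7  | Parasite      | 5.9   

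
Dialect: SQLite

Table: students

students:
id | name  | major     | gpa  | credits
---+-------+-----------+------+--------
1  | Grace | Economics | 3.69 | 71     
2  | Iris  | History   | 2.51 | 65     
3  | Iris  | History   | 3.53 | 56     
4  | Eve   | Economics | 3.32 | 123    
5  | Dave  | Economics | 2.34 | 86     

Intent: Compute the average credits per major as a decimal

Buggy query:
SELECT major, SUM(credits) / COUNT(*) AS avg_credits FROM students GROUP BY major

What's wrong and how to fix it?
Bug: Both operands are integers, so '/' performs integer division and truncates

Fix: Multiply by 1.0 (or CAST to REAL) to force floating-point division

Corrected query:
SELECT major, SUM(credits) * 1.0 / COUNT(*) AS avg_credits FROM students GROUP BY major

Result:
major     | avg_credits
----------+------------
Economics | 93.333333  
History   | 60.5       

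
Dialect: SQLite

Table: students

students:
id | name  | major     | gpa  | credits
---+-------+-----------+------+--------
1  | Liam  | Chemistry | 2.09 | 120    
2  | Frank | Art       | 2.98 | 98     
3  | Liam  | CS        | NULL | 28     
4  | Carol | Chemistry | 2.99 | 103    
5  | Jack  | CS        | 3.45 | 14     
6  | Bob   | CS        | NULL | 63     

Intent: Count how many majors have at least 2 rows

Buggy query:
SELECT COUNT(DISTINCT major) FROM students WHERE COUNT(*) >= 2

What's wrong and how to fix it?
Bug: COUNT(*) cannot appear in WHERE; the per-group count doesn't exist yet

Fix: Use a subquery that GROUPs and filters with HAVING, then count its rows

Corrected query:
SELECT COUNT(*) FROM (SELECT major FROM students GROUP BY major HAVING COUNT(*) >= 2)

Result:
COUNT(*)
--------
2       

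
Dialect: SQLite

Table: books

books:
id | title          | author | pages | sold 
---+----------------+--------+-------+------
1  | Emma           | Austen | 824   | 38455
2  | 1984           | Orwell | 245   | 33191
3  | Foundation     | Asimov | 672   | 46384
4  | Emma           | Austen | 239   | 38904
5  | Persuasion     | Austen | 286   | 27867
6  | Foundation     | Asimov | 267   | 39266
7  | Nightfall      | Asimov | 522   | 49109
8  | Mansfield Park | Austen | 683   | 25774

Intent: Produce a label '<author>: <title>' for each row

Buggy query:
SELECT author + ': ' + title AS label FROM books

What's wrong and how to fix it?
Bug: '+' is numeric addition; on text columns SQLite converts them to 0 instead of concatenating

Fix: Replace + with || to concatenate text

Corrected query:
SELECT author || ': ' || title AS label FROM books

Result:
label                 
----------------------
Austen: Emma          
Orwell: 1984          
Asimov: Foundation    
Austen: Emma          
Austen: Persuasion    
Asimov: Foundation    
Asimov: Nightfall     
Austen: Mansfield Park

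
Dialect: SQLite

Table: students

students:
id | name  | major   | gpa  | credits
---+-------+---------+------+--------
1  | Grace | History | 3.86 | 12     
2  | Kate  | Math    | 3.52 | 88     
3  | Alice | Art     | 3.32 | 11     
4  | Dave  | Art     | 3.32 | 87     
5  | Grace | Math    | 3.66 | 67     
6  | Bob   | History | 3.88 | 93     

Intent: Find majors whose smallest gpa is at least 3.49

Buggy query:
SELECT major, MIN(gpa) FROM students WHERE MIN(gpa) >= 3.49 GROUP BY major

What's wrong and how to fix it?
Bug: Aggregates like MIN are computed per group after WHERE runs

Fix: Replace WHERE with HAVING after the GROUP BY

Corrected query:
SELECT major, MIN(gpa) FROM students GROUP BY major HAVING MIN(gpa) >= 3.49

Result:
major   | MIN(gpa)
--------+---------
History | 3.86    
Math    | 3.52    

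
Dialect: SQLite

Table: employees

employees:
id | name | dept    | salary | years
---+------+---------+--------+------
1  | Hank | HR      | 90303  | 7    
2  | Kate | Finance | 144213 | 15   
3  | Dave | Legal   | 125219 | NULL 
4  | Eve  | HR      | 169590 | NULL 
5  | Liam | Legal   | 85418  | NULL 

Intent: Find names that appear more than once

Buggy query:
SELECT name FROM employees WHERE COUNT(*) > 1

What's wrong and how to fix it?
Bug: WHERE can't reference COUNT(*); aggregates are computed after WHERE

Fix: GROUP BY name, then filter groups with HAVING COUNT(*) > 1

Corrected query:
SELECT name FROM employees GROUP BY name HAVING COUNT(*) > 1

Result:
(no rows)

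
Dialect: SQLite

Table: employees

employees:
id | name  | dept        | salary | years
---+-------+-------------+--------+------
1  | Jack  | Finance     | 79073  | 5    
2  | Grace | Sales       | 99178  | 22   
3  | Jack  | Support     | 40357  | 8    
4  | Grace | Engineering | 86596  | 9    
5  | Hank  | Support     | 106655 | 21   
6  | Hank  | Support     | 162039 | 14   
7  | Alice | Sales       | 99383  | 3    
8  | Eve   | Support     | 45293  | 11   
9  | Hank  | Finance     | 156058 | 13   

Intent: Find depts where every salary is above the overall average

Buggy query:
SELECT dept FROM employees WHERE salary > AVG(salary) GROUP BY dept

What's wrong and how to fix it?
Bug: AVG() is an aggregate; it can't sit directly in WHERE

Fix: Use a subquery for AVG and a HAVING MIN(...) filter so the condition holds for every row in the group

Corrected query:
SELECT dept FROM employees GROUP BY dept HAVING MIN(salary) > (SELECT AVG(salary) FROM employees)

Result:
dept 
-----
Sales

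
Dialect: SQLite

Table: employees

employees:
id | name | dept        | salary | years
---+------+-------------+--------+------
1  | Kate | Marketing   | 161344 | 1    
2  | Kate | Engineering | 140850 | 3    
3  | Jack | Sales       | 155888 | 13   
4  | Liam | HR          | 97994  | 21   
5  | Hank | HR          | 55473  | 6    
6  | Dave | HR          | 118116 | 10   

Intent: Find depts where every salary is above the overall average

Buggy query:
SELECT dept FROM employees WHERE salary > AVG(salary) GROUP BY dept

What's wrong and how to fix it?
Bug: AVG() is an aggregate; it can't sit directly in WHERE

Fix: Compute the overall average in a scalar subquery and compare each group's MIN against it in HAVING

Corrected query:
SELECT dept FROM employees GROUP BY dept HAVING MIN(salary) > (SELECT AVG(salary) FROM employees)

Result:
dept       
-----------
Engineering
Marketing  
Sales      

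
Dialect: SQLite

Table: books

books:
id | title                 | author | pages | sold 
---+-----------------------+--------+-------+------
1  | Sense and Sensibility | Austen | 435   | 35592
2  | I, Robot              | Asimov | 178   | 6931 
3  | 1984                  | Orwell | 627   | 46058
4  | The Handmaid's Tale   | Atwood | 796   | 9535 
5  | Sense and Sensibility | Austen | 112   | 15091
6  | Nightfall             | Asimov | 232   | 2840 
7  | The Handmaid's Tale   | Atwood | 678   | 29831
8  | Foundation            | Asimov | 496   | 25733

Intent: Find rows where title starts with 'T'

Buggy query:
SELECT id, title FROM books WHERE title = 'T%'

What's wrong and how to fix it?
Bug: Wildcards only work with LIKE; '=' treats '%' as a literal character

Fix: Replace '=' with LIKE so 'T%' is treated as a pattern

Corrected query:
SELECT id, title FROM books WHERE title LIKE 'T%'

Result:
id | title              
---+--------------------
4  | The Handmaid's Tale
7  | The Handmaid's Tale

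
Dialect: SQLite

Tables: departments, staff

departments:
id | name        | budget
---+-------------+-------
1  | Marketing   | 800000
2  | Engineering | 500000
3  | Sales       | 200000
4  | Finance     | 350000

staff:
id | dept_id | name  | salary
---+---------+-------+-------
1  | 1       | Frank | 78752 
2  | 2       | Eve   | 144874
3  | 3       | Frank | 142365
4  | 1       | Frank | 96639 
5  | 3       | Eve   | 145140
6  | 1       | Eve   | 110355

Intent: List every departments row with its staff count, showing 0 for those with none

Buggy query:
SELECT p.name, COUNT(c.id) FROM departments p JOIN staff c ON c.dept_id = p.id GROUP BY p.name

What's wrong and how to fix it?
Bug: INNER JOIN drops departments rows that have no matching staff rows

Fix: Switch to LEFT JOIN to retain unmatched parent rows

Corrected query:
SELECT p.name, COUNT(c.id) FROM departments p LEFT JOIN staff c ON c.dept_id = p.id GROUP BY p.name

Result:
name        | COUNT(c.id)
------------+------------
Engineering | 1          
Finance     | 0          
Marketing   | 3          
Sales       | 2          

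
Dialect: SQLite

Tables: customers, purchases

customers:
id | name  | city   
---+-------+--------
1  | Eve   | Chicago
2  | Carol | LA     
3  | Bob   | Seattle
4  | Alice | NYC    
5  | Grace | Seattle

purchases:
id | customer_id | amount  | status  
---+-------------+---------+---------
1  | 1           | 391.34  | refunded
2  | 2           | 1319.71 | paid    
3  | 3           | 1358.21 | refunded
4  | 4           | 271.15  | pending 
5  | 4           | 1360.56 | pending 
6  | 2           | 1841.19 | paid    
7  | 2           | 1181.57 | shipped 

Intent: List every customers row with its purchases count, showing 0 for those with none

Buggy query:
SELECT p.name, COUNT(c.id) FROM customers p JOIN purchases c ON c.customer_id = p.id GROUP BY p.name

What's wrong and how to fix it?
Bug: INNER JOIN drops customers rows that have no matching purchases rows

Fix: Use LEFT JOIN so parents without children still appear (COUNT(c.id) gives 0)

Corrected query:
SELECT p.name, COUNT(c.id) FROM customers p LEFT JOIN purchases c ON c.customer_id = p.id GROUP BY p.name

Result:
name  | COUNT(c.id)
------+------------
Alice | 2          
Bob   | 1          
Carol | 3          
Eve   | 1          
Grace | 0          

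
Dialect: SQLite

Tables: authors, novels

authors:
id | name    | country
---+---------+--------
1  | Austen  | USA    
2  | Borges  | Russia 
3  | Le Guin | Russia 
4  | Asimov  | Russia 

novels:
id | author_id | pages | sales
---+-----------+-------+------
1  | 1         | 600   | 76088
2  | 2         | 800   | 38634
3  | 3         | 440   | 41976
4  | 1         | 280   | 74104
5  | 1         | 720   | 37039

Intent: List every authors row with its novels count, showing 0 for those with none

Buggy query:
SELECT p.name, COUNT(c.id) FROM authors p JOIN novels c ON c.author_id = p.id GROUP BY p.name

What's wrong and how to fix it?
Bug: INNER JOIN drops authors rows that have no matching novels rows

Fix: Use LEFT JOIN so parents without children still appear (COUNT(c.id) gives 0)

Corrected query:
SELECT p.name, COUNT(c.id) FROM authors p LEFT JOIN novels c ON c.author_id = p.id GROUP BY p.name

Result:
name    | COUNT(c.id)
--------+------------
Asimov  | 0          
Austen  | 3          
Borges  | 1          
Le Guin | 1          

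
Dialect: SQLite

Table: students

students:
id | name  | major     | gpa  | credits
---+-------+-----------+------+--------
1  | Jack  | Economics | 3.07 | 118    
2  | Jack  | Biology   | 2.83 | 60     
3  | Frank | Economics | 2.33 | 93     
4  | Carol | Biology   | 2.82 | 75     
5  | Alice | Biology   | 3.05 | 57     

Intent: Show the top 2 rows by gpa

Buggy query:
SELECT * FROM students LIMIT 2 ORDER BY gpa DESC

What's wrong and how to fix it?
Bug: ORDER BY cannot follow LIMIT; LIMIT is the final clause

Fix: Sort with ORDER BY, then apply LIMIT

Corrected query:
SELECT * FROM students ORDER BY gpa DESC LIMIT 2

Result:
id | name  | major     | gpa  | credits
---+-------+-----------+------+--------
1  | Jack  | Economics | 3.07 | 118    
5  | Alice | Biology   | 3.05 | 57     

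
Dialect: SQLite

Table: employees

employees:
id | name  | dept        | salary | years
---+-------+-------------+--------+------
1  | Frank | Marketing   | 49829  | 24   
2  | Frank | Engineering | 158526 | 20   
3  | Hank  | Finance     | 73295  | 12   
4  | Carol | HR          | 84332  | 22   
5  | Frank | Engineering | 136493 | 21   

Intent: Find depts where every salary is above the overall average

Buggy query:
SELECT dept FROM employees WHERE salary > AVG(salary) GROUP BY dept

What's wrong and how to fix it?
Bug: AVG() is an aggregate; it can't sit directly in WHERE

Fix: Compute the overall average in a scalar subquery and compare each group's MIN against it in HAVING

Corrected query:
SELECT dept FROM employees GROUP BY dept HAVING MIN(salary) > (SELECT AVG(salary) FROM employees)

Result:
dept       
-----------
Engineering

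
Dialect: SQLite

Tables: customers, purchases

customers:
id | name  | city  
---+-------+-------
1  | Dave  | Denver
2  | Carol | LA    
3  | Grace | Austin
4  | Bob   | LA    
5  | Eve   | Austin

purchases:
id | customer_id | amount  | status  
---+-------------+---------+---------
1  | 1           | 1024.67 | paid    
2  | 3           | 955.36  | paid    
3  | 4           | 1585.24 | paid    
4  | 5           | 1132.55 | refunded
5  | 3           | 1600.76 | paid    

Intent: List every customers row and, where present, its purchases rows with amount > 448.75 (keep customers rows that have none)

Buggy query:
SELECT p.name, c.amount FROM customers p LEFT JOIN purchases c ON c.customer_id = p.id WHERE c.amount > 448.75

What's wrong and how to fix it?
Bug: A WHERE condition on the right-hand table after LEFT JOIN drops unmatched parents

Fix: Move the right-table condition into the ON clause so unmatched parents are kept

Corrected query:
SELECT p.name, c.amount FROM customers p LEFT JOIN purchases c ON c.customer_id = p.id AND c.amount > 448.75

Result:
name  | amount 
------+--------
Dave  | 1024.67
Carol | NULL   
Grace | 955.36 
Grace | 1600.76
Bob   | 1585.24
Eve   | 1132.55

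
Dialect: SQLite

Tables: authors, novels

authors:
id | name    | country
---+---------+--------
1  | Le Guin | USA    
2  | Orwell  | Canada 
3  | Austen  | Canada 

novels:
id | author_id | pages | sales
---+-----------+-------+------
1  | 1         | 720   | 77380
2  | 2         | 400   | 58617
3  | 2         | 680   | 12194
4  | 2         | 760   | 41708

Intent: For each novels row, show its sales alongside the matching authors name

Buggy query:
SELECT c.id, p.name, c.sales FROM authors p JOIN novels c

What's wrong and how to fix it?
Bug: Missing join condition: each novels row is matched to all authors rows instead of just its own

Fix: Specify the join condition linking the foreign key to the parent id

Corrected query:
SELECT c.id, p.name, c.sales FROM authors p JOIN novels c ON c.author_id = p.id

Result:
id | name    | sales
---+---------+------
1  | Le Guin | 77380
2  | Orwell  | 58617
3  | Orwell  | 12194
4  | Orwell  | 41708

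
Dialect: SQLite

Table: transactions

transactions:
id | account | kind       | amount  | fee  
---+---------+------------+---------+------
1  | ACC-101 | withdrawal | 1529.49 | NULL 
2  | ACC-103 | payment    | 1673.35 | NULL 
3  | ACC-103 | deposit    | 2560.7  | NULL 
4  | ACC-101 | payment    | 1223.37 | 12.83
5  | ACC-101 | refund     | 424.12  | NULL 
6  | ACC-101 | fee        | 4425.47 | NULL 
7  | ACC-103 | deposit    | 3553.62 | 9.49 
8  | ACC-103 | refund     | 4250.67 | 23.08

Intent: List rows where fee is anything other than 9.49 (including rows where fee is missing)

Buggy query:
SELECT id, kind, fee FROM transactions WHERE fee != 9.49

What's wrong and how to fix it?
Bug: Inequality against NULL is unknown, not true; rows with NULL are dropped

Fix: Add an explicit OR fee IS NULL to include the missing-value rows

Corrected query:
SELECT id, kind, fee FROM transactions WHERE fee != 9.49 OR fee IS NULL

Result:
id | kind       | fee  
---+------------+------
1  | withdrawal | NULL 
2  | payment    | NULL 
3  | deposit    | NULL 
4  | payment    | 12.83
5  | refund     | NULL 
6  | fee        | NULL 
8  | refund     | 23.08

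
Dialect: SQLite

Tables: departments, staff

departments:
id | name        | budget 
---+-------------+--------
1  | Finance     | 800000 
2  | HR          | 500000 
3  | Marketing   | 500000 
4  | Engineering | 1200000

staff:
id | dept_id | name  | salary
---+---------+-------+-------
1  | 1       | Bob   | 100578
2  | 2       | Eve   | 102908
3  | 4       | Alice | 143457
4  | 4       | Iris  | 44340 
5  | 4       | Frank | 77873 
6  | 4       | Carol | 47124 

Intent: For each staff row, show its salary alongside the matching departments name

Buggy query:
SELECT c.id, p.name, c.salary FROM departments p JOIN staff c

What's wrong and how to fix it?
Bug: JOIN with no ON clause produces a cartesian product; every staff row pairs with every departments row

Fix: Specify the join condition linking the foreign key to the parent id

Corrected query:
SELECT c.id, p.name, c.salary FROM departments p JOIN staff c ON c.dept_id = p.id

Result:
id | name        | salary
---+-------------+-------
1  | Finance     | 100578
2  | HR          | 102908
3  | Engineering | 143457
4  | Engineering | 44340 
5  | Engineering | 77873 
6  | Engineering | 47124 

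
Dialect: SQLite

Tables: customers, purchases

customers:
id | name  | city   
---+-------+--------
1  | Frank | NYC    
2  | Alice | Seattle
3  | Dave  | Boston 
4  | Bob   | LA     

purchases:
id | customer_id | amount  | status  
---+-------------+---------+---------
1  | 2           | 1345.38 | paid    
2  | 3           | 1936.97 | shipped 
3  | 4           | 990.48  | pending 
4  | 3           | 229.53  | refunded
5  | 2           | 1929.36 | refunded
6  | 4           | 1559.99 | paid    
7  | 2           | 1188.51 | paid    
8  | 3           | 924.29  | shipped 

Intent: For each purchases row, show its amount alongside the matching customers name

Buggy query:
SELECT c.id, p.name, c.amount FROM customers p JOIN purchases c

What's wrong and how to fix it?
Bug: JOIN with no ON clause produces a cartesian product; every purchases row pairs with every customers row

Fix: Specify the join condition linking the foreign key to the parent id

Corrected query:
SELECT c.id, p.name, c.amount FROM customers p JOIN purchases c ON c.customer_id = p.id

Result:
id | name  | amount 
---+-------+--------
1  | Alice | 1345.38
2  | Dave  | 1936.97
3  | Bob   | 990.48 
4  | Dave  | 229.53 
5  | Alice | 1929.36
6  | Bob   | 1559.99
7  | Alice | 1188.51
8  | Dave  | 924.29 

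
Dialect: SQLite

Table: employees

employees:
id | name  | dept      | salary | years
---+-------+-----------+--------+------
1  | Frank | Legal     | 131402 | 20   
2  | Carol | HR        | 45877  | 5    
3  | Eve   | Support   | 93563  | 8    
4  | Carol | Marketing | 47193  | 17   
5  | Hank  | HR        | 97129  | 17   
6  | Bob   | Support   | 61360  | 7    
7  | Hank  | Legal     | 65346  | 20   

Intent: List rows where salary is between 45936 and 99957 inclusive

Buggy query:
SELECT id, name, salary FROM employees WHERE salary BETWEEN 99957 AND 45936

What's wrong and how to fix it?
Bug: BETWEEN expects the lower bound first; with 99957 AND 45936 the range is empty

Fix: Write BETWEEN 45936 AND 99957

Corrected query:
SELECT id, name, salary FROM employees WHERE salary BETWEEN 45936 AND 99957

Result:
id | name  | salary
---+-------+-------
3  | Eve   | 93563 
4  | Carol | 47193 
5  | Hank  | 97129 
6  | Bob   | 61360 
7  | Hank  | 65346 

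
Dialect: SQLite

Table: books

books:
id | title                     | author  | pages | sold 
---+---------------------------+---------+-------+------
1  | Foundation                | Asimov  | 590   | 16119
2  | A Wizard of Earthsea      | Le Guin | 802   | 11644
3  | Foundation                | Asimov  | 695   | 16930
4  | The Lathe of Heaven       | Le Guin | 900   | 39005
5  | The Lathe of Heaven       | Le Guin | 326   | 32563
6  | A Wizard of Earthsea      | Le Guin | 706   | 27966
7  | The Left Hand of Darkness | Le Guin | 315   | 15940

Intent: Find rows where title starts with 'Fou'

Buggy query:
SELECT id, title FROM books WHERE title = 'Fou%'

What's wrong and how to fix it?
Bug: Wildcards only work with LIKE; '=' treats '%' as a literal character

Fix: Replace '=' with LIKE so 'Fou%' is treated as a pattern

Corrected query:
SELECT id, title FROM books WHERE title LIKE 'Fou%'

Result:
id | title     
---+-----------
1  | Foundation
3  | Foundation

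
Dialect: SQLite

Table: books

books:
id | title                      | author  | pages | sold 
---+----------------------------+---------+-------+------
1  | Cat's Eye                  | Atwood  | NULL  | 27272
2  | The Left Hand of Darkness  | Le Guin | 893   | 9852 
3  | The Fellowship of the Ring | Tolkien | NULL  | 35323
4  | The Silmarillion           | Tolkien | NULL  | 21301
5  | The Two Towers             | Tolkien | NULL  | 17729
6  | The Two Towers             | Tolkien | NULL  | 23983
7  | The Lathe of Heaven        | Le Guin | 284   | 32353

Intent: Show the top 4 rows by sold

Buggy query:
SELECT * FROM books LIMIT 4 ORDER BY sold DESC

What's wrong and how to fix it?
Bug: ORDER BY cannot follow LIMIT; LIMIT is the final clause

Fix: Sort with ORDER BY, then apply LIMIT

Corrected query:
SELECT * FROM books ORDER BY sold DESC LIMIT 4

Result:
id | title                      | author  | pages | sold 
---+----------------------------+---------+-------+------
3  | The Fellowship of the Ring | Tolkien | NULL  | 35323
7  | The Lathe of Heaven        | Le Guin | 284   | 32353
1  | Cat's Eye                  | Atwood  | NULL  | 27272
6  | The Two Towers             | Tolkien | NULL  | 23983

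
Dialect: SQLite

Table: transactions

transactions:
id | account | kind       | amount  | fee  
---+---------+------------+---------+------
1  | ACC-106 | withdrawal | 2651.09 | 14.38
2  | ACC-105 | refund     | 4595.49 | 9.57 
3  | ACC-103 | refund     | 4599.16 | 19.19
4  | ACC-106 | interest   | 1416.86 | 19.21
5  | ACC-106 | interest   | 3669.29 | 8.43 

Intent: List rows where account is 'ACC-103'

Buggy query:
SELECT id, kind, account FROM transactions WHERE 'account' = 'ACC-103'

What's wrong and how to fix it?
Bug: Single quotes denote string literals in SQL; the column name is being compared as a constant string

Fix: Reference the column as account without single quotes

Corrected query:
SELECT id, kind, account FROM transactions WHERE account = 'ACC-103'

Result:
id | kind   | account
---+--------+--------
3  | refund | ACC-103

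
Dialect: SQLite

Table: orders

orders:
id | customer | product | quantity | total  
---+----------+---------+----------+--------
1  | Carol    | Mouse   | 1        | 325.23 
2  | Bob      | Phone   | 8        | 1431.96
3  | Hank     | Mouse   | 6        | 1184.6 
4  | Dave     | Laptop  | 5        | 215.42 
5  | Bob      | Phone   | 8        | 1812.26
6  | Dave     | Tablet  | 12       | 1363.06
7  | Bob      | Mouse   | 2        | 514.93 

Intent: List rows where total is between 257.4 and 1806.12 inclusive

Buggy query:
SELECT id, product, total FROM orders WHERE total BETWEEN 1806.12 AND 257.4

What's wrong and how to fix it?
Bug: The bounds are reversed; BETWEEN a AND b requires a <= b to match anything

Fix: Write BETWEEN 257.4 AND 1806.12

Corrected query:
SELECT id, product, total FROM orders WHERE total BETWEEN 257.4 AND 1806.12

Result:
id | product | total  
---+---------+--------
1  | Mouse   | 325.23 
2  | Phone   | 1431.96
3  | Mouse   | 1184.6 
6  | Tablet  | 1363.06
7  | Mouse   | 514.93 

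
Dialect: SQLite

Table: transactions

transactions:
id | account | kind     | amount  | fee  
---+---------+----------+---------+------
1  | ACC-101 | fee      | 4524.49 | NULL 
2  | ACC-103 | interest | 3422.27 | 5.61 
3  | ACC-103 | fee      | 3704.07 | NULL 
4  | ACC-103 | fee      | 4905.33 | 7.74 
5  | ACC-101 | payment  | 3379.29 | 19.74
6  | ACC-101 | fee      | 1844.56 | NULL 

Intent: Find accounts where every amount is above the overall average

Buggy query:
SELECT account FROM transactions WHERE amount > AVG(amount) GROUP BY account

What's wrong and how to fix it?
Bug: AVG() is an aggregate; it can't sit directly in WHERE

Fix: Use a subquery for AVG and a HAVING MIN(...) filter so the condition holds for every row in the group

Corrected query:
SELECT account FROM transactions GROUP BY account HAVING MIN(amount) > (SELECT AVG(amount) FROM transactions)

Result:
(no rows)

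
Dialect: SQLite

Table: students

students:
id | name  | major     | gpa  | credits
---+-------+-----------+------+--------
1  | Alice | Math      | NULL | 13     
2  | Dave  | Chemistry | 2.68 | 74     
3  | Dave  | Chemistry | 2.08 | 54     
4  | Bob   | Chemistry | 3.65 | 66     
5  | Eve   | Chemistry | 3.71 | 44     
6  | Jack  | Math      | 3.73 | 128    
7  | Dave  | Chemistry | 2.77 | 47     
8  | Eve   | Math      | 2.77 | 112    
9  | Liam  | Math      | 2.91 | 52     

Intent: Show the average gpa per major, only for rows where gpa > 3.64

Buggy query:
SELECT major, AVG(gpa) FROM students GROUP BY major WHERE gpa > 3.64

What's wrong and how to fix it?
Bug: Row-level WHERE must come before GROUP BY in the clause order

Fix: Place WHERE between FROM and GROUP BY

Corrected query:
SELECT major, AVG(gpa) FROM students WHERE gpa > 3.64 GROUP BY major

Result:
major     | AVG(gpa)
----------+---------
Chemistry | 3.68    
Math      | 3.73    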